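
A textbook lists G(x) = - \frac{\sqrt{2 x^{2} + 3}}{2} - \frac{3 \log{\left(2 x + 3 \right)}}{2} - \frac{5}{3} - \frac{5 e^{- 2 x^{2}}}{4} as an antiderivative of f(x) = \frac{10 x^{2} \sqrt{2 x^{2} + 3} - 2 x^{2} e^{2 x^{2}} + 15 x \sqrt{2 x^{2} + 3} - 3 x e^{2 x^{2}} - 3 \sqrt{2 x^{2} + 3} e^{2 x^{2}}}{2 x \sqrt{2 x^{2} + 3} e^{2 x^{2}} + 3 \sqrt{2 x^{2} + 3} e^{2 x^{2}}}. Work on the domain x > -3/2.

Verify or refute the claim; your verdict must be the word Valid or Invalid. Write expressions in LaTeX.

Valid. The derivative of G reproduces f.

d/dx[G] = \frac{10 x^{2} \sqrt{2 x^{2} + 3} - 2 x^{2} e^{2 x^{2}} + 15 x \sqrt{2 x^{2} + 3} - 3 x e^{2 x^{2}} - 3 \sqrt{2 x^{2} + 3} e^{2 x^{2}}}{2 x \sqrt{2 x^{2} + 3} e^{2 x^{2}} + 3 \sqrt{2 x^{2} + 3} e^{2 x^{2}}}
This equals f(x) exactly, so the claim holds.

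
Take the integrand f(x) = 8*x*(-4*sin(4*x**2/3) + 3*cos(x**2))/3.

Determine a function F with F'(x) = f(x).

An antiderivative is F(x) = 4*sin(x**2) + 4*cos(4*x**2/3).

An antiderivative F(x) passes only if d/dx[F] lands on f(x) exactly.
Check: d/dx[4*sin(x**2) + 4*cos(4*x**2/3)] = -32*x*sin(4*x**2/3)/3 + 8*x*cos(x**2), which equals f(x).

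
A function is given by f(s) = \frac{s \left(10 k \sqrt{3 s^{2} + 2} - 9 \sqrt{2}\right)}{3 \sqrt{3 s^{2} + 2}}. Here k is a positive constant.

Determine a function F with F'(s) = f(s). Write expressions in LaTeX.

An antiderivative is F(s) = \frac{\sqrt{2} \left(5 \sqrt{2} k s^{2} - 6 \sqrt{3 s^{2} + 2}\right)}{6}.

A first test for any F(s): its s-derivative must equal f(s) identically.
Check: d/ds[\frac{\sqrt{2} \left(5 \sqrt{2} k s^{2} - 6 \sqrt{3 s^{2} + 2}\right)}{6}] = \frac{10 k s \sqrt{3 s^{2} + 2} - 9 \sqrt{2} s}{3 \sqrt{3 s^{2} + 2}}, which equals f(s).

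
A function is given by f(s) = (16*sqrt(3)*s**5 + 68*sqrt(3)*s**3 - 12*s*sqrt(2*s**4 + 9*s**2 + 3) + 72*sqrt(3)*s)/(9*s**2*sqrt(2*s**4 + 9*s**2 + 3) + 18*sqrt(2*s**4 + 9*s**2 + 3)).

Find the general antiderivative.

Recover f(s) by differentiating a candidate F(s); any mismatch rules it out.
Check: d/ds[-2*(-2*sqrt(3)*sqrt(2*s**4 + 9*s**2 + 3) + 3*log(2*s**2 + 4))/9] = (16*sqrt(3)*s**5 + 68*sqrt(3)*s**3 - 12*s*sqrt(2*s**4 + 9*s**2 + 3) + 72*sqrt(3)*s)/(9*s**2*sqrt(2*s**4 + 9*s**2 + 3) + 18*sqrt(2*s**4 + 9*s**2 + 3)) = f(s).

F(s) = -2*(-2*sqrt(3)*sqrt(2*s**4 + 9*s**2 + 3) + 3*log(2*s**2 + 4))/9 + C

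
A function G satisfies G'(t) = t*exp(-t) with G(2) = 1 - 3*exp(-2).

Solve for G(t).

G'(t) has the shape u'v + uv' for u = -t - 1 and v = exp(-t) — it is the derivative of the product u*v.
A general antiderivative is (-t - 1)*exp(-t) + C.
The condition gives C = 1 - 3*exp(-2) - (-3*exp(-2)) = 1.
So G(t) = (-t + exp(t) - 1)*exp(-t).
Check: d/dt[(-t + exp(t) - 1)*exp(-t)] = t*exp(-t) = G'(t).

G(t) = (-t + exp(t) - 1)*exp(-t)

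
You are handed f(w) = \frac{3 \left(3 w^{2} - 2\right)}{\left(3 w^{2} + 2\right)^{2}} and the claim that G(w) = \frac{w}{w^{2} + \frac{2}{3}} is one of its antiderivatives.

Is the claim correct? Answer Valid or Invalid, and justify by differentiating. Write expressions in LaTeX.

Invalid: d/dw[G] - f = \frac{12 - 18 w^{2}}{9 w^{4} + 12 w^{2} + 4}, which is not 0.

d/dw[G] = \frac{6 - 9 w^{2}}{9 w^{4} + 12 w^{2} + 4}
d/dw[G] - f(w) = \frac{12 - 18 w^{2}}{9 w^{4} + 12 w^{2} + 4} != 0.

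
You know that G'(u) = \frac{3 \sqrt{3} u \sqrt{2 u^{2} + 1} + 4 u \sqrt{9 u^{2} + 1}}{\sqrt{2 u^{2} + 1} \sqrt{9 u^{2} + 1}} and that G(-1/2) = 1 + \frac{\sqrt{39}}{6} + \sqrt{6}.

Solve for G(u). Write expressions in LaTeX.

G(u) = \frac{\sqrt{3} \left(2 \sqrt{3} \sqrt{2 u^{2} + 1} + \sqrt{9 u^{2} + 1} + \sqrt{3}\right)}{3}

Since d/du undoes antidifferentiation here, G(u) must give back the stated G'(u).
A general antiderivative is 2 \sqrt{2 u^{2} + 1} + \sqrt{3 u^{2} + \frac{1}{3}} + C.
The condition gives C = 1 + \frac{\sqrt{39}}{6} + \sqrt{6} - (\frac{\sqrt{39}}{6} + \sqrt{6}) = 1.
So G(u) = \frac{\sqrt{3} \left(2 \sqrt{3} \sqrt{2 u^{2} + 1} + \sqrt{9 u^{2} + 1} + \sqrt{3}\right)}{3}.
Check: d/du[\frac{\sqrt{3} \left(2 \sqrt{3} \sqrt{2 u^{2} + 1} + \sqrt{9 u^{2} + 1} + \sqrt{3}\right)}{3}] = \frac{3 \sqrt{3} u \sqrt{2 u^{2} + 1} + 4 u \sqrt{9 u^{2} + 1}}{\sqrt{2 u^{2} + 1} \sqrt{9 u^{2} + 1}} = G'(u).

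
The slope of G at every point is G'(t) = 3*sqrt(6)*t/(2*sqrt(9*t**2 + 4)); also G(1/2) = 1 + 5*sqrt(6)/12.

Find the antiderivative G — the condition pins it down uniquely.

G'(t) matches the chain-rule pattern g'(h)*h' with inner function h(t) = 3*t**2/2 + 2/3; substituting u = h(t) collapses the integral.
A general antiderivative is sqrt(3*t**2/2 + 2/3) + C.
The condition gives C = 1 + 5*sqrt(6)/12 - (5*sqrt(6)/12) = 1.
So G(t) = sqrt(6)*sqrt(9*t**2 + 4)/6 + 1.
Check: d/dt[sqrt(6)*sqrt(9*t**2 + 4)/6 + 1] = 3*sqrt(6)*t/(2*sqrt(9*t**2 + 4)) = G'(t).

G(t) = sqrt(6)*sqrt(9*t**2 + 4)/6 + 1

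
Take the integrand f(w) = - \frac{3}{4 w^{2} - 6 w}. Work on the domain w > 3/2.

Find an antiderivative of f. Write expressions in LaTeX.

An antiderivative is F(w) = \frac{\log{\left(w \right)}}{2} - \frac{\log{\left(w - \frac{3}{2} \right)}}{2}.

The denominator factors as 2 w \left(2 w - 3\right); partial fractions split f into directly integrable pieces: - \frac{1}{2 w - 3} + \frac{1}{2 w}.
Check: d/dw[\frac{\log{\left(w \right)}}{2} - \frac{\log{\left(w - \frac{3}{2} \right)}}{2}] = - \frac{3}{4 w^{2} - 6 w} = f(w).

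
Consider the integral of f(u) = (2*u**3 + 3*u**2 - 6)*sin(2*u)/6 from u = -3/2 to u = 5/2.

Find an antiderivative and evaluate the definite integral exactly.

Antiderivative: F(u) = (-4*u**3*cos(2*u) + 6*u**2*sin(2*u) - 6*u**2*cos(2*u) + 6*u*sin(2*u) + 6*u*cos(2*u) - 3*sin(2*u) + 15*cos(2*u))/24; value = 33*sin(5)/16 - 35*cos(5)/12 + sin(3)/16 - cos(3)/4

Check any antiderivative F(u) by computing F'(u) and comparing it with f(u).
F(u) = (-4*u**3*cos(2*u) + 6*u**2*sin(2*u) - 6*u**2*cos(2*u) + 6*u*sin(2*u) + 6*u*cos(2*u) - 3*sin(2*u) + 15*cos(2*u))/24 is an antiderivative of f.
Check: d/du[(-4*u**3*cos(2*u) + 6*u**2*sin(2*u) - 6*u**2*cos(2*u) + 6*u*sin(2*u) + 6*u*cos(2*u) - 3*sin(2*u) + 15*cos(2*u))/24] = u**3*sin(2*u)/3 + u**2*sin(2*u)/2 - sin(2*u), which equals f(u).
F(5/2) = 33*sin(5)/16 - 35*cos(5)/12; F(-3/2) = cos(3)/4 - sin(3)/16.
Integral = F(5/2) - F(-3/2) = 33*sin(5)/16 - 35*cos(5)/12 + sin(3)/16 - cos(3)/4.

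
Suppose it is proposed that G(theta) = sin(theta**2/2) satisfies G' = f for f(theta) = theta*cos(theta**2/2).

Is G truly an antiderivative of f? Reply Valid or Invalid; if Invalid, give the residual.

d/dtheta[G] = theta*cos(theta**2/2)
This equals f(theta) exactly, so the claim holds.

Valid: G'(theta) = f(theta).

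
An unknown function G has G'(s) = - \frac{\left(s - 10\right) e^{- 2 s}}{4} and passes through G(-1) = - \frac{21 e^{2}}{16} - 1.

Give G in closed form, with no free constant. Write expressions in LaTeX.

G(s) = \frac{\left(2 s - 16 e^{2 s} - 19\right) e^{- 2 s}}{16}

G'(s) has the shape u'v + uv' for u = \frac{s}{8} - \frac{19}{16} and v = e^{- 2 s} — it is the derivative of the product u*v.
A general antiderivative is \frac{\left(2 s - 19\right) e^{- 2 s}}{16} + C.
The condition gives C = - \frac{21 e^{2}}{16} - 1 - (- \frac{21 e^{2}}{16}) = -1.
So G(s) = \frac{\left(2 s - 16 e^{2 s} - 19\right) e^{- 2 s}}{16}.
Check: d/ds[\frac{\left(2 s - 16 e^{2 s} - 19\right) e^{- 2 s}}{16}] = \frac{\left(10 - s\right) e^{- 2 s}}{4}, which equals G'(s).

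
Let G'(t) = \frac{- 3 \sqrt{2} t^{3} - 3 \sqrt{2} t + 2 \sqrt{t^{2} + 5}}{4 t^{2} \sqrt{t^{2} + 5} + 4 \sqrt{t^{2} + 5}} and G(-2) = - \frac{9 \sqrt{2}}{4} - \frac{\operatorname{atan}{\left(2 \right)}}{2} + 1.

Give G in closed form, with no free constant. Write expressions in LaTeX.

G(t) = - \frac{3 \sqrt{\frac{t^{2}}{2} + \frac{5}{2}}}{2} + \frac{\operatorname{atan}{\left(t \right)}}{2} + 1

A first test for any G(t): its t-derivative must equal the given G'(t).
A general antiderivative is - \frac{3 \sqrt{\frac{t^{2}}{2} + \frac{5}{2}}}{2} + \frac{\operatorname{atan}{\left(t \right)}}{2} + C.
The condition gives C = - \frac{9 \sqrt{2}}{4} - \frac{\operatorname{atan}{\left(2 \right)}}{2} + 1 - (- \frac{9 \sqrt{2}}{4} - \frac{\operatorname{atan}{\left(2 \right)}}{2}) = 1.
So G(t) = - \frac{3 \sqrt{\frac{t^{2}}{2} + \frac{5}{2}}}{2} + \frac{\operatorname{atan}{\left(t \right)}}{2} + 1.
Check: d/dt[- \frac{3 \sqrt{\frac{t^{2}}{2} + \frac{5}{2}}}{2} + \frac{\operatorname{atan}{\left(t \right)}}{2} + 1] = \frac{- 3 \sqrt{2} t^{3} - 3 \sqrt{2} t + 2 \sqrt{t^{2} + 5}}{4 t^{2} \sqrt{t^{2} + 5} + 4 \sqrt{t^{2} + 5}} = G'(t).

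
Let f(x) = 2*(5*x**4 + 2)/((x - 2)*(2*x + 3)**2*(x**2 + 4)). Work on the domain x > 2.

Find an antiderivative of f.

The denominator factors as (x - 2)*(2*x + 3)**2*(x**2 + 4); partial fractions split f into directly integrable pieces: 41*(31*x - 34)/(1250*(x**2 + 4)) + 65221/(30625*(2*x + 3)) - 437/(175*(2*x + 3)**2) + 41/(98*(x - 2)).
Check: d/dx[(102500*x*log(x - 2) + 260884*x*log(x + 3/2) + 124558*x*log(x**2 + 4) - 136612*x*atan(x/2) + 153750*log(x - 2) + 391326*log(x + 3/2) + 186837*log(x**2 + 4) - 204918*atan(x/2) + 152950)/(245000*x + 367500)] = (10*x**4 + 4)/(4*x**5 + 4*x**4 + x**3 - 2*x**2 - 60*x - 72), which equals f(x).

An antiderivative is F(x) = (102500*x*log(x - 2) + 260884*x*log(x + 3/2) + 124558*x*log(x**2 + 4) - 136612*x*atan(x/2) + 153750*log(x - 2) + 391326*log(x + 3/2) + 186837*log(x**2 + 4) - 204918*atan(x/2) + 152950)/(245000*x + 367500).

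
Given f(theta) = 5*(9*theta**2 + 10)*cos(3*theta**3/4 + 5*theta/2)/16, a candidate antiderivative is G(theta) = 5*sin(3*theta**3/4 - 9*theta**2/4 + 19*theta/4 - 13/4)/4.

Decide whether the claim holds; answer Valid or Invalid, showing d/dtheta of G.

d/dtheta[G] = 45*theta**2*cos(3*theta**3/4 - 9*theta**2/4 + 19*theta/4 - 13/4)/16 - 45*theta*cos(3*theta**3/4 - 9*theta**2/4 + 19*theta/4 - 13/4)/8 + 95*cos(3*theta**3/4 - 9*theta**2/4 + 19*theta/4 - 13/4)/16
d/dtheta[G] - f(theta) = -45*theta**2*cos(3*theta**3/4 + 5*theta/2)/16 + 45*theta**2*cos(3*theta**3/4 - 9*theta**2/4 + 19*theta/4 - 13/4)/16 - 45*theta*cos(3*theta**3/4 - 9*theta**2/4 + 19*theta/4 - 13/4)/8 - 25*cos(3*theta**3/4 + 5*theta/2)/8 + 95*cos(3*theta**3/4 - 9*theta**2/4 + 19*theta/4 - 13/4)/16 != 0.

Invalid: d/dtheta[G] - f = -45*theta**2*cos(3*theta**3/4 + 5*theta/2)/16 + 45*theta**2*cos(3*theta**3/4 - 9*theta**2/4 + 19*theta/4 - 13/4)/16 - 45*theta*cos(3*theta**3/4 - 9*theta**2/4 + 19*theta/4 - 13/4)/8 - 25*cos(3*theta**3/4 + 5*theta/2)/8 + 95*cos(3*theta**3/4 - 9*theta**2/4 + 19*theta/4 - 13/4)/16, which is not 0.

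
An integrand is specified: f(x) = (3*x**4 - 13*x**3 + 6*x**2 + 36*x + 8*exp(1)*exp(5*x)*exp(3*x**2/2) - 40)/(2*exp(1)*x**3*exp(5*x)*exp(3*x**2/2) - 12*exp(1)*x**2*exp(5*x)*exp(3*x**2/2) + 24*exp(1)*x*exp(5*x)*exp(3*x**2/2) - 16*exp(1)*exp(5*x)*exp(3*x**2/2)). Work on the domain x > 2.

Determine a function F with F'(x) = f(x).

An antiderivative is F(x) = (-(x - 2)**2*exp(-3*x**2/2 - 5*x - 1) - 4)/(2*(x - 2)**2).

A candidate is checked by its d/dx: the result must match f(x).
Check: d/dx[(-(x - 2)**2*exp(-3*x**2/2 - 5*x - 1) - 4)/(2*(x - 2)**2)] = (3*x**4*exp(3*x**2/2) - 13*x**3*exp(3*x**2/2) + 6*x**2*exp(3*x**2/2) + 36*x*exp(3*x**2/2) + 8*exp(1)*exp(5*x)*exp(3*x**2) - 40*exp(3*x**2/2))/(2*exp(1)*x**3*exp(5*x)*exp(3*x**2) - 12*exp(1)*x**2*exp(5*x)*exp(3*x**2) + 24*exp(1)*x*exp(5*x)*exp(3*x**2) - 16*exp(1)*exp(5*x)*exp(3*x**2)), which equals f(x).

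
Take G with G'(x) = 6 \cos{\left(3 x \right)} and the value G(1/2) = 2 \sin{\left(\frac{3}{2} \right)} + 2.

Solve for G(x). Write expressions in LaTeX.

G(x) = 2 \left(\sin{\left(3 x \right)} + 1\right)

Whatever form G(x) takes, its d/dx must return the stated G'(x).
A general antiderivative is 2 \sin{\left(3 x \right)} + C.
The condition gives C = 2 \sin{\left(\frac{3}{2} \right)} + 2 - (2 \sin{\left(\frac{3}{2} \right)}) = 2.
So G(x) = 2 \left(\sin{\left(3 x \right)} + 1\right).
Check: d/dx[2 \left(\sin{\left(3 x \right)} + 1\right)] = 6 \cos{\left(3 x \right)} = G'(x).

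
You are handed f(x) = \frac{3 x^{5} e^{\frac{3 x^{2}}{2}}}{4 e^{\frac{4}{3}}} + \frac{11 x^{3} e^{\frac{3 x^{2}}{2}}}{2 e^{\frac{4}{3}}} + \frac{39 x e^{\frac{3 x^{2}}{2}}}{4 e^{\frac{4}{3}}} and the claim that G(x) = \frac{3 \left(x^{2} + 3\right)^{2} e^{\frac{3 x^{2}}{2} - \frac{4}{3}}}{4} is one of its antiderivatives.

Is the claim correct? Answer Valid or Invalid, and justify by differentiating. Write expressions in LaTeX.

d/dx[G] = \frac{9 x^{5} e^{\frac{3 x^{2}}{2}}}{4 e^{\frac{4}{3}}} + \frac{33 x^{3} e^{\frac{3 x^{2}}{2}}}{2 e^{\frac{4}{3}}} + \frac{117 x e^{\frac{3 x^{2}}{2}}}{4 e^{\frac{4}{3}}}
d/dx[G] - f(x) = \frac{3 x^{5} e^{\frac{3 x^{2}}{2}} + 22 x^{3} e^{\frac{3 x^{2}}{2}} + 39 x e^{\frac{3 x^{2}}{2}}}{2 e^{\frac{4}{3}}} != 0.

Invalid: d/dx[G] - f = \frac{3 x^{5} e^{\frac{3 x^{2}}{2}} + 22 x^{3} e^{\frac{3 x^{2}}{2}} + 39 x e^{\frac{3 x^{2}}{2}}}{2 e^{\frac{4}{3}}}, which is not 0.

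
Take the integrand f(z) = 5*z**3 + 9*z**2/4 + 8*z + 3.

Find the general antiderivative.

Integrate term by term and add the pieces.
Check: d/dz[(15*z**4 + 9*z**3 + 48*z**2 + 36*z + 16)/12] = 5*z**3 + 9*z**2/4 + 8*z + 3 = f(z).

F(z) = (15*z**4 + 9*z**3 + 48*z**2 + 36*z + 16)/12 + C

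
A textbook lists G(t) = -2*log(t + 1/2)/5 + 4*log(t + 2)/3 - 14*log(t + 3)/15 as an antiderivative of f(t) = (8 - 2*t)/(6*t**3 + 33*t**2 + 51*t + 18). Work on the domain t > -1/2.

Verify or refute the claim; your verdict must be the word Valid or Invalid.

Invalid: d/dt[G] - f = (4*t - 16)/(6*t**3 + 33*t**2 + 51*t + 18), which is not 0.

d/dt[G] = (2*t - 8)/(6*t**3 + 33*t**2 + 51*t + 18)
d/dt[G] - f(t) = (4*t - 16)/(6*t**3 + 33*t**2 + 51*t + 18) != 0.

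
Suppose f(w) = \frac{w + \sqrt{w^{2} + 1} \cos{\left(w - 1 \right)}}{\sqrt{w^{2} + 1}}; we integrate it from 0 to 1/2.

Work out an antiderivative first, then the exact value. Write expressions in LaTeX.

Antiderivative: F(w) = \sqrt{w^{2} + 1} + \sin{\left(w - 1 \right)}; value = -1 - \sin{\left(\frac{1}{2} \right)} + \sin{\left(1 \right)} + \frac{\sqrt{5}}{2}

Check any antiderivative F(w) by computing F'(w) and comparing it with f(w).
F(w) = \sqrt{w^{2} + 1} + \sin{\left(w - 1 \right)} is an antiderivative of f.
Check: d/dw[\sqrt{w^{2} + 1} + \sin{\left(w - 1 \right)}] = \frac{w + \sqrt{w^{2} + 1} \cos{\left(w - 1 \right)}}{\sqrt{w^{2} + 1}} = f(w).
F(1/2) = - \sin{\left(\frac{1}{2} \right)} + \frac{\sqrt{5}}{2}; F(0) = 1 - \sin{\left(1 \right)}.
Integral = F(1/2) - F(0) = -1 - \sin{\left(\frac{1}{2} \right)} + \sin{\left(1 \right)} + \frac{\sqrt{5}}{2}.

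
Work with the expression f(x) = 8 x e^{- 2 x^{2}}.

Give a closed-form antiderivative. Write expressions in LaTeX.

The substitution u = - 2 x^{2} works: f is exactly (dF/du)*(du/dx) for that inner function.
Check: d/dx[- 2 e^{- 2 x^{2}}] = 8 x e^{- 2 x^{2}} = f(x).

An antiderivative is F(x) = - 2 e^{- 2 x^{2}}.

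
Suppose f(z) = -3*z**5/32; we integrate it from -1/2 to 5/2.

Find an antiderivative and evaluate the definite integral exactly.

Antiderivative: F(z) = -z**6/64; value = -1953/512

Differentiate the proposed F(z) back; it has to land on f(z) exactly.
F(z) = -z**6/64 is an antiderivative of f.
Check: d/dz[-z**6/64] = -3*z**5/32 = f(z).
F(5/2) = -15625/4096; F(-1/2) = -1/4096.
Integral = F(5/2) - F(-1/2) = -1953/512.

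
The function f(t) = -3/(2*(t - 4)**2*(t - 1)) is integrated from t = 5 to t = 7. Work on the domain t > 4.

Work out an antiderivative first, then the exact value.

Antiderivative: F(t) = -(-t*log(t - 4) + t*log(t - 1) + 4*log(t - 4) - 4*log(t - 1) - 3)/(6*(t - 4)); value = -1/3 - log(6)/6 + log(3)/6 + log(4)/6

Factor the denominator (2*(t - 4)**2*(t - 1)) and decompose: f = -1/(6*(t - 1)) + 1/(6*(t - 4)) - 1/(2*(t - 4)**2); each piece integrates to a log, atan, or power term.
F(t) = -(-t*log(t - 4) + t*log(t - 1) + 4*log(t - 4) - 4*log(t - 1) - 3)/(6*(t - 4)) is an antiderivative of f.
Check: d/dt[-(-t*log(t - 4) + t*log(t - 1) + 4*log(t - 4) - 4*log(t - 1) - 3)/(6*(t - 4))] = -3/(2*t**3 - 18*t**2 + 48*t - 32), which equals f(t).
F(7) = -log(6)/6 + 1/6 + log(3)/6; F(5) = 1/2 - log(4)/6.
Integral = F(7) - F(5) = -1/3 - log(6)/6 + log(3)/6 + log(4)/6.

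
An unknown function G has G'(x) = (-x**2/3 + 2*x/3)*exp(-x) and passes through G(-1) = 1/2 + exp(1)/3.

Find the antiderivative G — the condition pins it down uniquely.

G'(x) has the shape u'v + uv' for u = x**2/3 and v = exp(-x) — it is the derivative of the product u*v.
A general antiderivative is x**2*exp(-x)/3 + C.
The condition gives C = 1/2 + exp(1)/3 - (exp(1)/3) = 1/2.
So G(x) = (2*x**2 + 3*exp(x))*exp(-x)/6.
Check: d/dx[(2*x**2 + 3*exp(x))*exp(-x)/6] = (-x**2 + 2*x)*exp(-x)/3, which equals G'(x).

G(x) = (2*x**2 + 3*exp(x))*exp(-x)/6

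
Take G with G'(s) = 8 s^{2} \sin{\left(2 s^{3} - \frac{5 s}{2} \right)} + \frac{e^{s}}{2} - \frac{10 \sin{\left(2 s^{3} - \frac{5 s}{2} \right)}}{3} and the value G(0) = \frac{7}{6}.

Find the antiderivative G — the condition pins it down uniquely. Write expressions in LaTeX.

G(s) = - \frac{- 3 e^{s} + 8 \cos{\left(2 s^{3} - \frac{5 s}{2} \right)} - 12}{6}

The integrand splits into summands that can be handled one at a time.
A general antiderivative is \frac{e^{s}}{2} - \frac{4 \cos{\left(2 s^{3} - \frac{5 s}{2} \right)}}{3} + C.
The condition gives C = \frac{7}{6} - (- \frac{5}{6}) = 2.
So G(s) = - \frac{- 3 e^{s} + 8 \cos{\left(2 s^{3} - \frac{5 s}{2} \right)} - 12}{6}.
Check: d/ds[- \frac{- 3 e^{s} + 8 \cos{\left(2 s^{3} - \frac{5 s}{2} \right)} - 12}{6}] = 8 s^{2} \sin{\left(2 s^{3} - \frac{5 s}{2} \right)} + \frac{e^{s}}{2} - \frac{10 \sin{\left(2 s^{3} - \frac{5 s}{2} \right)}}{3} = G'(s).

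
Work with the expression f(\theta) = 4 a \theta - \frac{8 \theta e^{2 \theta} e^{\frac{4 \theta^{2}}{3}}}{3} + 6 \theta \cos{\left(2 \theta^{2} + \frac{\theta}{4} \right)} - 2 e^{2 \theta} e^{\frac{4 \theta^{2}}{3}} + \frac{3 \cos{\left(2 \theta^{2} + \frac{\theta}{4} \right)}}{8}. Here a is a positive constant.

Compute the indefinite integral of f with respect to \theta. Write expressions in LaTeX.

Integrate term by term and add the pieces.
Check: d/d\theta[\frac{4 a \theta^{2} - 2 e^{\frac{4 \theta^{2}}{3} + 2 \theta} + 3 \sin{\left(2 \theta^{2} + \frac{\theta}{4} \right)}}{2}] = 4 a \theta - \frac{8 \theta e^{2 \theta} e^{\frac{4 \theta^{2}}{3}}}{3} + 6 \theta \cos{\left(2 \theta^{2} + \frac{\theta}{4} \right)} - 2 e^{2 \theta} e^{\frac{4 \theta^{2}}{3}} + \frac{3 \cos{\left(2 \theta^{2} + \frac{\theta}{4} \right)}}{8} = f(\theta).

F(\theta) = \frac{4 a \theta^{2} - 2 e^{\frac{4 \theta^{2}}{3} + 2 \theta} + 3 \sin{\left(2 \theta^{2} + \frac{\theta}{4} \right)}}{2} + C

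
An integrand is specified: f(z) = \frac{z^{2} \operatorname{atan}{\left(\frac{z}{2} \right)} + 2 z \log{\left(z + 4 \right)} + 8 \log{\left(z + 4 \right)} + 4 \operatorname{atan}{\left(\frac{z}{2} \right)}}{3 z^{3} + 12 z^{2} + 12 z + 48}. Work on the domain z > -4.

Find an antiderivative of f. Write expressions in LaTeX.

An antiderivative is F(z) = \frac{\log{\left(z + 4 \right)} \operatorname{atan}{\left(\frac{z}{2} \right)}}{3}.

Recognize the product-rule pattern: f = u'v + uv' with u = \frac{\operatorname{atan}{\left(\frac{z}{2} \right)}}{3}, v = \log{\left(z + 4 \right)}, so integration by parts undoes it.
Check: d/dz[\frac{\log{\left(z + 4 \right)} \operatorname{atan}{\left(\frac{z}{2} \right)}}{3}] = \frac{z^{2} \operatorname{atan}{\left(\frac{z}{2} \right)} + 2 z \log{\left(z + 4 \right)} + 8 \log{\left(z + 4 \right)} + 4 \operatorname{atan}{\left(\frac{z}{2} \right)}}{3 z^{3} + 12 z^{2} + 12 z + 48} = f(z).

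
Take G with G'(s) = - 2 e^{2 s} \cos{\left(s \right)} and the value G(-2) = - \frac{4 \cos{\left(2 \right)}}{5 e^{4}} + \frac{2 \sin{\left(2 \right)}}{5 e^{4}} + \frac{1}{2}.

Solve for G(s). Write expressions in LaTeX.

G(s) = - \frac{4 e^{2 s} \sin{\left(s \right)} + 8 e^{2 s} \cos{\left(s \right)} - 5}{10}

The proposed G(s) is checked by its d/ds: the result must match the given G'(s).
A general antiderivative is - \frac{2 e^{2 s} \sin{\left(s \right)}}{5} - \frac{4 e^{2 s} \cos{\left(s \right)}}{5} + C.
The condition gives C = - \frac{4 \cos{\left(2 \right)}}{5 e^{4}} + \frac{2 \sin{\left(2 \right)}}{5 e^{4}} + \frac{1}{2} - (- \frac{4 \cos{\left(2 \right)}}{5 e^{4}} + \frac{2 \sin{\left(2 \right)}}{5 e^{4}}) = \frac{1}{2}.
So G(s) = - \frac{4 e^{2 s} \sin{\left(s \right)} + 8 e^{2 s} \cos{\left(s \right)} - 5}{10}.
Check: d/ds[- \frac{4 e^{2 s} \sin{\left(s \right)} + 8 e^{2 s} \cos{\left(s \right)} - 5}{10}] = - 2 e^{2 s} \cos{\left(s \right)} = G'(s).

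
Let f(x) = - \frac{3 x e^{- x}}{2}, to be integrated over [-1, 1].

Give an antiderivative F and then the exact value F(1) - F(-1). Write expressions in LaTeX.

Antiderivative: F(x) = \frac{\left(3 x + 3\right) e^{- x}}{2}; value = \frac{3}{e}

f has the shape u'v + uv' for u = \frac{3 x}{2} + \frac{3}{2} and v = e^{- x} — it is the derivative of the product u*v.
F(x) = \frac{\left(3 x + 3\right) e^{- x}}{2} is an antiderivative of f.
Check: d/dx[\frac{\left(3 x + 3\right) e^{- x}}{2}] = - \frac{3 x e^{- x}}{2} = f(x).
F(1) = \frac{3}{e}; F(-1) = 0.
Integral = F(1) - F(-1) = \frac{3}{e}.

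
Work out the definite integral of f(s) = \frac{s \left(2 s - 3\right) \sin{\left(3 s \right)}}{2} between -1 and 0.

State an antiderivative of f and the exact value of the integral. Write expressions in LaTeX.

Antiderivative: F(s) = - \frac{s^{2} \cos{\left(3 s \right)}}{3} + \frac{2 s \sin{\left(3 s \right)}}{9} + \frac{s \cos{\left(3 s \right)}}{2} - \frac{\sin{\left(3 s \right)}}{6} + \frac{2 \cos{\left(3 s \right)}}{27}; value = \frac{41 \cos{\left(3 \right)}}{54} - \frac{7 \sin{\left(3 \right)}}{18} + \frac{2}{27}

Differentiate the proposed F(s) back; it has to land on f(s) exactly.
F(s) = - \frac{s^{2} \cos{\left(3 s \right)}}{3} + \frac{2 s \sin{\left(3 s \right)}}{9} + \frac{s \cos{\left(3 s \right)}}{2} - \frac{\sin{\left(3 s \right)}}{6} + \frac{2 \cos{\left(3 s \right)}}{27} is an antiderivative of f.
Check: d/ds[- \frac{s^{2} \cos{\left(3 s \right)}}{3} + \frac{2 s \sin{\left(3 s \right)}}{9} + \frac{s \cos{\left(3 s \right)}}{2} - \frac{\sin{\left(3 s \right)}}{6} + \frac{2 \cos{\left(3 s \right)}}{27}] = s^{2} \sin{\left(3 s \right)} - \frac{3 s \sin{\left(3 s \right)}}{2}, which equals f(s).
F(0) = \frac{2}{27}; F(-1) = \frac{7 \sin{\left(3 \right)}}{18} - \frac{41 \cos{\left(3 \right)}}{54}.
Integral = F(0) - F(-1) = \frac{41 \cos{\left(3 \right)}}{54} - \frac{7 \sin{\left(3 \right)}}{18} + \frac{2}{27}.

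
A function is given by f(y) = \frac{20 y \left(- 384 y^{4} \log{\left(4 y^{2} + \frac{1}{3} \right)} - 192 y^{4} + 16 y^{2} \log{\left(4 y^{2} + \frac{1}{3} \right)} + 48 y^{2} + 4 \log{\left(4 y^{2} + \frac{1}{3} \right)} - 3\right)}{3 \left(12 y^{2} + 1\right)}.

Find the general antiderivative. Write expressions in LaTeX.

F(y) = - \frac{5 \left(8 y^{2} - 1\right)^{2} \log{\left(4 y^{2} + \frac{1}{3} \right)}}{6} + C

f has the shape u'v + uv' for u = - \frac{10 \left(\frac{1}{2} - 4 y^{2}\right)^{2}}{3} and v = \log{\left(4 y^{2} + \frac{1}{3} \right)} — it is the derivative of the product u*v.
Check: d/dy[- \frac{5 \left(8 y^{2} - 1\right)^{2} \log{\left(4 y^{2} + \frac{1}{3} \right)}}{6}] = \frac{- 7680 y^{5} \log{\left(4 y^{2} + \frac{1}{3} \right)} - 3840 y^{5} + 320 y^{3} \log{\left(4 y^{2} + \frac{1}{3} \right)} + 960 y^{3} + 80 y \log{\left(4 y^{2} + \frac{1}{3} \right)} - 60 y}{36 y^{2} + 3}, which equals f(y).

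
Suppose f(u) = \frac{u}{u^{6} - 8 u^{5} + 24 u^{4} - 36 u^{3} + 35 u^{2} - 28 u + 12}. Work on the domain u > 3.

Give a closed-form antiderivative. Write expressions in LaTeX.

The denominator factors as \left(u - 3\right) \left(u - 2\right)^{2} \left(u - 1\right) \left(u^{2} + 1\right); partial fractions split f into directly integrable pieces: - \frac{u + 2}{50 \left(u^{2} + 1\right)} - \frac{1}{4 \left(u - 1\right)} + \frac{3}{25 \left(u - 2\right)} - \frac{2}{5 \left(u - 2\right)^{2}} + \frac{3}{20 \left(u - 3\right)}.
Check: d/du[- \frac{- 15 u \log{\left(u - 3 \right)} - 12 u \log{\left(u - 2 \right)} + 25 u \log{\left(u - 1 \right)} + u \log{\left(u^{2} + 1 \right)} + 4 u \operatorname{atan}{\left(u \right)} + 30 \log{\left(u - 3 \right)} + 24 \log{\left(u - 2 \right)} - 50 \log{\left(u - 1 \right)} - 2 \log{\left(u^{2} + 1 \right)} - 8 \operatorname{atan}{\left(u \right)} - 40}{100 \left(u - 2\right)}] = \frac{u}{u^{6} - 8 u^{5} + 24 u^{4} - 36 u^{3} + 35 u^{2} - 28 u + 12} = f(u).

An antiderivative is F(u) = - \frac{- 15 u \log{\left(u - 3 \right)} - 12 u \log{\left(u - 2 \right)} + 25 u \log{\left(u - 1 \right)} + u \log{\left(u^{2} + 1 \right)} + 4 u \operatorname{atan}{\left(u \right)} + 30 \log{\left(u - 3 \right)} + 24 \log{\left(u - 2 \right)} - 50 \log{\left(u - 1 \right)} - 2 \log{\left(u^{2} + 1 \right)} - 8 \operatorname{atan}{\left(u \right)} - 40}{100 \left(u - 2\right)}.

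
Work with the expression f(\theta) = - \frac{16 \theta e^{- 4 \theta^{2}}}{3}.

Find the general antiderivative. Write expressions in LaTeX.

F(\theta) = \frac{2 e^{- 4 \theta^{2}}}{3} + C

f matches the chain-rule pattern g'(h)*h' with inner function h(\theta) = - 4 \theta^{2}; substituting u = h(\theta) collapses the integral.
Check: d/d\theta[\frac{2 e^{- 4 \theta^{2}}}{3}] = - \frac{16 \theta e^{- 4 \theta^{2}}}{3} = f(\theta).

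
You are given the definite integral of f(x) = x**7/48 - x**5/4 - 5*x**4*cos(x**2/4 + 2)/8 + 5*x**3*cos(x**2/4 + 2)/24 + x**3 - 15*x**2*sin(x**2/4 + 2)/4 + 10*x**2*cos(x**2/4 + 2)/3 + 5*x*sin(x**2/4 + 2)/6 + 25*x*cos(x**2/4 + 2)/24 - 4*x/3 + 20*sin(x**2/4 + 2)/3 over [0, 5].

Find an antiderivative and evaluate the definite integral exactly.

Integrate term by term and add the pieces.
F(x) = x**8/384 - x**6/24 + x**4/4 - 5*x**3*sin(x**2/4 + 2)/4 + 5*x**2*sin(x**2/4 + 2)/12 - 2*x**2/3 + 20*x*sin(x**2/4 + 2)/3 + 25*sin(x**2/4 + 2)/12 is an antiderivative of f.
Check: d/dx[x**8/384 - x**6/24 + x**4/4 - 5*x**3*sin(x**2/4 + 2)/4 + 5*x**2*sin(x**2/4 + 2)/12 - 2*x**2/3 + 20*x*sin(x**2/4 + 2)/3 + 25*sin(x**2/4 + 2)/12] = x**7/48 - x**5/4 - 5*x**4*cos(x**2/4 + 2)/8 + 5*x**3*cos(x**2/4 + 2)/24 + x**3 - 15*x**2*sin(x**2/4 + 2)/4 + 10*x**2*cos(x**2/4 + 2)/3 + 5*x*sin(x**2/4 + 2)/6 + 25*x*cos(x**2/4 + 2)/24 - 4*x/3 + 20*sin(x**2/4 + 2)/3 = f(x).
F(5) = 194225/384 - 1325*sin(33/4)/12; F(0) = 25*sin(2)/12.
Integral = F(5) - F(0) = -1325*sin(33/4)/12 - 25*sin(2)/12 + 194225/384.

Antiderivative: F(x) = x**8/384 - x**6/24 + x**4/4 - 5*x**3*sin(x**2/4 + 2)/4 + 5*x**2*sin(x**2/4 + 2)/12 - 2*x**2/3 + 20*x*sin(x**2/4 + 2)/3 + 25*sin(x**2/4 + 2)/12; value = -1325*sin(33/4)/12 - 25*sin(2)/12 + 194225/384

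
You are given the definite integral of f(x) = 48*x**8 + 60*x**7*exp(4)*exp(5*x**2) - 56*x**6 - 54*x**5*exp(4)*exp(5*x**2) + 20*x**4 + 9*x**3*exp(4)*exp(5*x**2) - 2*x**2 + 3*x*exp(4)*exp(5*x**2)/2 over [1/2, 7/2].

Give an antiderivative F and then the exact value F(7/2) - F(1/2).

Antiderivative: F(x) = 16*x**9/3 - 8*x**7 + 6*x**6*exp(4)*exp(5*x**2) + 4*x**5 - 9*x**4*exp(4)*exp(5*x**2) - 2*x**3/3 + 9*x**2*exp(4)*exp(5*x**2)/2 - 3*exp(4)*exp(5*x**2)/4; value = 3*exp(21/4)/32 + 5935215/16 + 311469*exp(261/4)/32

f has the shape u'v + uv' for u = -(1 - 2*x**2)**3 and v = 2*x**3/3 + 3*exp(5*x**2 + 4)/4 — it is the derivative of the product u*v.
F(x) = 16*x**9/3 - 8*x**7 + 6*x**6*exp(4)*exp(5*x**2) + 4*x**5 - 9*x**4*exp(4)*exp(5*x**2) - 2*x**3/3 + 9*x**2*exp(4)*exp(5*x**2)/2 - 3*exp(4)*exp(5*x**2)/4 is an antiderivative of f.
Check: d/dx[16*x**9/3 - 8*x**7 + 6*x**6*exp(4)*exp(5*x**2) + 4*x**5 - 9*x**4*exp(4)*exp(5*x**2) - 2*x**3/3 + 9*x**2*exp(4)*exp(5*x**2)/2 - 3*exp(4)*exp(5*x**2)/4] = 48*x**8 + 60*x**7*exp(4)*exp(5*x**2) - 56*x**6 - 54*x**5*exp(4)*exp(5*x**2) + 20*x**4 + 9*x**3*exp(4)*exp(5*x**2) - 2*x**2 + 3*x*exp(4)*exp(5*x**2)/2 = f(x).
F(7/2) = 35611289/96 + 311469*exp(261/4)/32; F(1/2) = -3*exp(21/4)/32 - 1/96.
Integral = F(7/2) - F(1/2) = 3*exp(21/4)/32 + 5935215/16 + 311469*exp(261/4)/32.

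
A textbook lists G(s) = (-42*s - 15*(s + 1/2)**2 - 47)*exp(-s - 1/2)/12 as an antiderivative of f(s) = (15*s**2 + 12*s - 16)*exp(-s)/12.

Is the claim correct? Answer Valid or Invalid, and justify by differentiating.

Invalid: d/ds[G] - f = (-60*s**2*exp(1/2) + 60*s**2 - 48*s*exp(1/2) + 108*s - 25 + 64*exp(1/2))*exp(-1/2)*exp(-s)/48, which is not 0.

d/ds[G] = (60*s**2 + 108*s - 25)*exp(-1/2)*exp(-s)/48
d/ds[G] - f(s) = (-60*s**2*exp(1/2) + 60*s**2 - 48*s*exp(1/2) + 108*s - 25 + 64*exp(1/2))*exp(-1/2)*exp(-s)/48 != 0.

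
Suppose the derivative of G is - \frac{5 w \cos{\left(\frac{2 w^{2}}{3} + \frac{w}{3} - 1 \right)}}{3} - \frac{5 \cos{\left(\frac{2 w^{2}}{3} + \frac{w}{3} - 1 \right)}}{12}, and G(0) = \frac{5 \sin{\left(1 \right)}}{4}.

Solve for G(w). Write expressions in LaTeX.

G'(w) matches the chain-rule pattern g'(h)*h' with inner function h(w) = \frac{2 w^{2}}{3} + \frac{w}{3} - 1; substituting u = h(w) collapses the integral.
A general antiderivative is - \frac{5 \sin{\left(\frac{2 w^{2}}{3} + \frac{w}{3} - 1 \right)}}{4} + C.
The condition gives C = \frac{5 \sin{\left(1 \right)}}{4} - (\frac{5 \sin{\left(1 \right)}}{4}) = 0.
So G(w) = - \frac{5 \sin{\left(\frac{2 w^{2}}{3} + \frac{w}{3} - 1 \right)}}{4}.
Check: d/dw[- \frac{5 \sin{\left(\frac{2 w^{2}}{3} + \frac{w}{3} - 1 \right)}}{4}] = - \frac{5 w \cos{\left(\frac{2 w^{2}}{3} + \frac{w}{3} - 1 \right)}}{3} - \frac{5 \cos{\left(\frac{2 w^{2}}{3} + \frac{w}{3} - 1 \right)}}{12} = G'(w).

G(w) = - \frac{5 \sin{\left(\frac{2 w^{2}}{3} + \frac{w}{3} - 1 \right)}}{4}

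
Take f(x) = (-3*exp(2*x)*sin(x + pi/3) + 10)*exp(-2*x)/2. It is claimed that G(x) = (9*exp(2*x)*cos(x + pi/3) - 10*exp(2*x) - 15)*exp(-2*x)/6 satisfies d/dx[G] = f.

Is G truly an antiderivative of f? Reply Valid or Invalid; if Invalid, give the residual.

Valid: G'(x) = f(x).

d/dx[G] = (-3*exp(2*x)*sin(x + pi/3) + 10)*exp(-2*x)/2
This equals f(x) exactly, so the claim holds.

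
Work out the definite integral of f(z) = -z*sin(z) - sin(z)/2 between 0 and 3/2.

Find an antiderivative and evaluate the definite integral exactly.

Integrate term by term and add the pieces.
F(z) = z*cos(z) - sin(z) + cos(z)/2 is an antiderivative of f.
Check: d/dz[z*cos(z) - sin(z) + cos(z)/2] = -z*sin(z) - sin(z)/2 = f(z).
F(3/2) = -sin(3/2) + 2*cos(3/2); F(0) = 1/2.
Integral = F(3/2) - F(0) = -sin(3/2) - 1/2 + 2*cos(3/2).

Antiderivative: F(z) = z*cos(z) - sin(z) + cos(z)/2; value = -sin(3/2) - 1/2 + 2*cos(3/2)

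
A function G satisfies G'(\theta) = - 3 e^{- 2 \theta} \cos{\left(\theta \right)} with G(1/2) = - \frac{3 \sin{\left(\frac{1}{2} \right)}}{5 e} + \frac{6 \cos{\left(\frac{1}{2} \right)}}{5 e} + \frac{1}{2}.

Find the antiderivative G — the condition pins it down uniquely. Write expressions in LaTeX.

G(\theta) = \frac{1}{2} - \frac{3 e^{- 2 \theta} \sin{\left(\theta \right)}}{5} + \frac{6 e^{- 2 \theta} \cos{\left(\theta \right)}}{5}

For G(\theta) to be correct, d/d\theta[G] must agree with the stated G'(\theta) identically.
A general antiderivative is - \frac{3 e^{- 2 \theta} \sin{\left(\theta \right)}}{5} + \frac{6 e^{- 2 \theta} \cos{\left(\theta \right)}}{5} + C.
The condition gives C = - \frac{3 \sin{\left(\frac{1}{2} \right)}}{5 e} + \frac{6 \cos{\left(\frac{1}{2} \right)}}{5 e} + \frac{1}{2} - (- \frac{3 \sin{\left(\frac{1}{2} \right)}}{5 e} + \frac{6 \cos{\left(\frac{1}{2} \right)}}{5 e}) = \frac{1}{2}.
So G(\theta) = \frac{1}{2} - \frac{3 e^{- 2 \theta} \sin{\left(\theta \right)}}{5} + \frac{6 e^{- 2 \theta} \cos{\left(\theta \right)}}{5}.
Check: d/d\theta[\frac{1}{2} - \frac{3 e^{- 2 \theta} \sin{\left(\theta \right)}}{5} + \frac{6 e^{- 2 \theta} \cos{\left(\theta \right)}}{5}] = - 3 e^{- 2 \theta} \cos{\left(\theta \right)} = G'(\theta).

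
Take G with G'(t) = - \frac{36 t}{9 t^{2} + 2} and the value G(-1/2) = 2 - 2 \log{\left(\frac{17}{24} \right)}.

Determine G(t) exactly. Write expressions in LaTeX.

The substitution u = \frac{3 t^{2}}{2} + \frac{1}{3} works: G'(t) is exactly (dG/du)*(du/dt) for that inner function.
A general antiderivative is - 2 \log{\left(\frac{3 t^{2}}{2} + \frac{1}{3} \right)} + C.
The condition gives C = 2 - 2 \log{\left(\frac{17}{24} \right)} - (- 2 \log{\left(\frac{17}{24} \right)}) = 2.
So G(t) = 2 - 2 \log{\left(\frac{3 t^{2}}{2} + \frac{1}{3} \right)}.
Check: d/dt[2 - 2 \log{\left(\frac{3 t^{2}}{2} + \frac{1}{3} \right)}] = - \frac{36 t}{9 t^{2} + 2} = G'(t).

G(t) = 2 - 2 \log{\left(\frac{3 t^{2}}{2} + \frac{1}{3} \right)}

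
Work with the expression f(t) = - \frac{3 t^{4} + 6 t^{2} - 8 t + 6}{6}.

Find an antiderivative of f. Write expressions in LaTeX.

Check any antiderivative F(t) by computing F'(t) and comparing it with f(t).
Check: d/dt[- \frac{t \left(3 t^{4} + 10 t^{2} - 20 t + 30\right)}{30}] = - \frac{t^{4}}{2} - t^{2} + \frac{4 t}{3} - 1, which equals f(t).

An antiderivative is F(t) = - \frac{t \left(3 t^{4} + 10 t^{2} - 20 t + 30\right)}{30}.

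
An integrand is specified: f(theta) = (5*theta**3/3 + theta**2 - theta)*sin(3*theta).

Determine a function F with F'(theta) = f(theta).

For F(theta) to be correct the identity F'(theta) - f(theta) = 0 must hold.
Check: d/dtheta[-5*theta**3*cos(3*theta)/9 + 5*theta**2*sin(3*theta)/9 - theta**2*cos(3*theta)/3 + 2*theta*sin(3*theta)/9 + 19*theta*cos(3*theta)/27 - 19*sin(3*theta)/81 + 2*cos(3*theta)/27] = 5*theta**3*sin(3*theta)/3 + theta**2*sin(3*theta) - theta*sin(3*theta), which equals f(theta).

An antiderivative is F(theta) = -5*theta**3*cos(3*theta)/9 + 5*theta**2*sin(3*theta)/9 - theta**2*cos(3*theta)/3 + 2*theta*sin(3*theta)/9 + 19*theta*cos(3*theta)/27 - 19*sin(3*theta)/81 + 2*cos(3*theta)/27.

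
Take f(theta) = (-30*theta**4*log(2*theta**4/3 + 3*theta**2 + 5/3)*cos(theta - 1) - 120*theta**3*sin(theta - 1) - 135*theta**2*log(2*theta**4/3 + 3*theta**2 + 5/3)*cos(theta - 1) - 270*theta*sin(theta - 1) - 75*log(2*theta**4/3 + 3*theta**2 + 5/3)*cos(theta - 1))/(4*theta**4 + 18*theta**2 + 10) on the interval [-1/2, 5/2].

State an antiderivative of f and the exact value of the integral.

Recognize the product-rule pattern: f = u'v + uv' with u = -15*log(2*theta**4/3 + 3*theta**2 + 5/3)/2, v = sin(theta - 1), so integration by parts undoes it.
F(theta) = -15*log(2*theta**4/3 + 3*theta**2 + 5/3)*sin(theta - 1)/2 is an antiderivative of f.
Check: d/dtheta[-15*log(2*theta**4/3 + 3*theta**2 + 5/3)*sin(theta - 1)/2] = (-30*theta**4*log(2*theta**4/3 + 3*theta**2 + 5/3)*cos(theta - 1) - 120*theta**3*sin(theta - 1) - 135*theta**2*log(2*theta**4/3 + 3*theta**2 + 5/3)*cos(theta - 1) - 270*theta*sin(theta - 1) - 75*log(2*theta**4/3 + 3*theta**2 + 5/3)*cos(theta - 1))/(4*theta**4 + 18*theta**2 + 10) = f(theta).
F(5/2) = -15*log(1115/24)*sin(3/2)/2; F(-1/2) = 15*log(59/24)*sin(3/2)/2.
Integral = F(5/2) - F(-1/2) = -15*log(1115/24)*sin(3/2)/2 - 15*log(59/24)*sin(3/2)/2.

Antiderivative: F(theta) = -15*log(2*theta**4/3 + 3*theta**2 + 5/3)*sin(theta - 1)/2; value = -15*log(1115/24)*sin(3/2)/2 - 15*log(59/24)*sin(3/2)/2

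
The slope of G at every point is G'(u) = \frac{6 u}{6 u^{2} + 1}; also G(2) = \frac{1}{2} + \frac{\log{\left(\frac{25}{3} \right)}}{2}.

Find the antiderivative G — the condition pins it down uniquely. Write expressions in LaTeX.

G'(u) matches the chain-rule pattern g'(h)*h' with inner function h(u) = 2 u^{2} + \frac{1}{3}; substituting w = h(u) collapses the integral.
A general antiderivative is \frac{\log{\left(2 u^{2} + \frac{1}{3} \right)}}{2} + C.
The condition gives C = \frac{1}{2} + \frac{\log{\left(\frac{25}{3} \right)}}{2} - (\frac{\log{\left(\frac{25}{3} \right)}}{2}) = \frac{1}{2}.
So G(u) = \frac{\log{\left(2 u^{2} + \frac{1}{3} \right)} + 1}{2}.
Check: d/du[\frac{\log{\left(2 u^{2} + \frac{1}{3} \right)} + 1}{2}] = \frac{6 u}{6 u^{2} + 1} = G'(u).

G(u) = \frac{\log{\left(2 u^{2} + \frac{1}{3} \right)} + 1}{2}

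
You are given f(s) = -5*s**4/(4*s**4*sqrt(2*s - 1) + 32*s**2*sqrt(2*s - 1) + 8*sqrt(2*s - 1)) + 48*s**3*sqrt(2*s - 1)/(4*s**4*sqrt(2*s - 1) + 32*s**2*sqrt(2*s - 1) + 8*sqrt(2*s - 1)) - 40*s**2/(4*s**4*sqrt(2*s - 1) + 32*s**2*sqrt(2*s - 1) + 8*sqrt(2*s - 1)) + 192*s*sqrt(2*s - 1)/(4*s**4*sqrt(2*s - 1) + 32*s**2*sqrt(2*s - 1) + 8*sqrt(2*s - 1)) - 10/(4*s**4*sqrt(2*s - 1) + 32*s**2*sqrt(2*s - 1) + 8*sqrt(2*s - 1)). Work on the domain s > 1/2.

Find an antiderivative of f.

The integrand splits into summands that can be handled one at a time.
Check: d/ds[(-5*sqrt(2*s - 1) + 12*log(s**4/2 + 4*s**2 + 1))/4] = (-5*s**4 + 48*s**3*sqrt(2*s - 1) - 40*s**2 + 192*s*sqrt(2*s - 1) - 10)/(4*s**4*sqrt(2*s - 1) + 32*s**2*sqrt(2*s - 1) + 8*sqrt(2*s - 1)), which equals f(s).

An antiderivative is F(s) = (-5*sqrt(2*s - 1) + 12*log(s**4/2 + 4*s**2 + 1))/4.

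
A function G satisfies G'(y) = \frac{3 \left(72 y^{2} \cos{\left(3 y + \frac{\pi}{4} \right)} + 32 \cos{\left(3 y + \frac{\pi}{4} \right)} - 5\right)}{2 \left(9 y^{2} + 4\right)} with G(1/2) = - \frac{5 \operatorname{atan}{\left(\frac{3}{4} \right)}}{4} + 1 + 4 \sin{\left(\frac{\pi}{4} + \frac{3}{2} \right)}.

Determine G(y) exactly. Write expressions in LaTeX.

Recover the given G'(y) by differentiating a candidate G(y); any mismatch rules it out.
A general antiderivative is 4 \sin{\left(3 y + \frac{\pi}{4} \right)} - \frac{5 \operatorname{atan}{\left(\frac{3 y}{2} \right)}}{4} + C.
The condition gives C = - \frac{5 \operatorname{atan}{\left(\frac{3}{4} \right)}}{4} + 1 + 4 \sin{\left(\frac{\pi}{4} + \frac{3}{2} \right)} - (- \frac{5 \operatorname{atan}{\left(\frac{3}{4} \right)}}{4} + 4 \sin{\left(\frac{\pi}{4} + \frac{3}{2} \right)}) = 1.
So G(y) = 4 \sin{\left(3 y + \frac{\pi}{4} \right)} - \frac{5 \operatorname{atan}{\left(\frac{3 y}{2} \right)}}{4} + 1.
Check: d/dy[4 \sin{\left(3 y + \frac{\pi}{4} \right)} - \frac{5 \operatorname{atan}{\left(\frac{3 y}{2} \right)}}{4} + 1] = \frac{216 y^{2} \cos{\left(3 y + \frac{\pi}{4} \right)} + 96 \cos{\left(3 y + \frac{\pi}{4} \right)} - 15}{18 y^{2} + 8}, which equals G'(y).

G(y) = 4 \sin{\left(3 y + \frac{\pi}{4} \right)} - \frac{5 \operatorname{atan}{\left(\frac{3 y}{2} \right)}}{4} + 1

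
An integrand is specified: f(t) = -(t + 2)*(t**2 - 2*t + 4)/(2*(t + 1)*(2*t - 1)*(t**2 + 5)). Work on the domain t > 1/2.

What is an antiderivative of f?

An antiderivative is F(t) = (-650*log(t - 1/2) + 490*log(t + 1) - 235*log(t**2 + 5) + 226*sqrt(5)*atan(sqrt(5)*t/5))/2520.

Factor the denominator (2*(t + 1)*(2*t - 1)*(t**2 + 5)) and decompose: f = -(47*t - 113)/(252*(t**2 + 5)) - 65/(126*(2*t - 1)) + 7/(36*(t + 1)); each piece integrates to a log, atan, or power term.
Check: d/dt[(-650*log(t - 1/2) + 490*log(t + 1) - 235*log(t**2 + 5) + 226*sqrt(5)*atan(sqrt(5)*t/5))/2520] = (-t**3 - 8)/(4*t**4 + 2*t**3 + 18*t**2 + 10*t - 10), which equals f(t).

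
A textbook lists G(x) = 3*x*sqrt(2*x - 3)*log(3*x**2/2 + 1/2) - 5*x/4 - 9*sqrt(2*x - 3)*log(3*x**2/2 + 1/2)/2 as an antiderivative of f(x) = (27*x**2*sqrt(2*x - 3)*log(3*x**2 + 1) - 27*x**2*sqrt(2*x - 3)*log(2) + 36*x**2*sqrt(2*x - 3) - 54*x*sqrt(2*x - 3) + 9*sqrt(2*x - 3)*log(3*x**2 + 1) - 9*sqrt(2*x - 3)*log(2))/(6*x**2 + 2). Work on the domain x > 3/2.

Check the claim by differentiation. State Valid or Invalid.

Invalid: d/dx[G] - f = -5/4, which is not 0.

d/dx[G] = (108*x**3*log(3*x**2 + 1) - 108*x**3*log(2) + 144*x**3 - 15*x**2*sqrt(2*x - 3) - 162*x**2*log(3*x**2 + 1) - 432*x**2 + 162*x**2*log(2) + 36*x*log(3*x**2 + 1) - 36*x*log(2) + 324*x - 5*sqrt(2*x - 3) - 54*log(3*x**2 + 1) + 54*log(2))/(12*x**2*sqrt(2*x - 3) + 4*sqrt(2*x - 3))
d/dx[G] - f(x) = -5/4 != 0.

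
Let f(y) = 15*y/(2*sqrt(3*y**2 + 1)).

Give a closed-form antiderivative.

The substitution u = 3*y**2 + 1 works: f is exactly (dF/du)*(du/dy) for that inner function.
Check: d/dy[5*sqrt(3*y**2 + 1)/2] = 15*y/(2*sqrt(3*y**2 + 1)) = f(y).

An antiderivative is F(y) = 5*sqrt(3*y**2 + 1)/2.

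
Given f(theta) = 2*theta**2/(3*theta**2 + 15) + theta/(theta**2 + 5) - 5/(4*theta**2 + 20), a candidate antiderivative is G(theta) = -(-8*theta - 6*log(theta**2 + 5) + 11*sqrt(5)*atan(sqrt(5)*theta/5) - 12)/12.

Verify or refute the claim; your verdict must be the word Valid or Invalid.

d/dtheta[G] = (8*theta**2 + 12*theta - 15)/(12*theta**2 + 60)
This equals f(theta) exactly, so the claim holds.

Valid - the claim checks out under differentiation.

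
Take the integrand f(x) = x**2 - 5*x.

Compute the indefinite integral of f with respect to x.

The integrand splits into summands that can be handled one at a time.
Check: d/dx[x**2*(2*x - 15)/6] = x**2 - 5*x = f(x).

F(x) = x**2*(2*x - 15)/6 + C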